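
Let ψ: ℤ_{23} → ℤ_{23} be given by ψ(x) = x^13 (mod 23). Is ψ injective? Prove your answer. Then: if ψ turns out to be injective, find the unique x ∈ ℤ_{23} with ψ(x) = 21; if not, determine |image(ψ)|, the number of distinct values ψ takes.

5

Since 23 is prime, the nonzero elements of ℤ_{23} form a cyclic group of order 22.
As gcd(13, 22) = 1, raising to the 13th power is a bijection on this group: if s^13 ≡ t^13 then (st^{−1})^13 = 1, and the only element of order dividing gcd(13, 22) = 1 is 1, so s = t.
With ψ(0) = 0 this makes ψ injective on all of ℤ_{23}, hence bijective (finite equal-size domain and codomain). In particular ψ is injective.
Since ψ is injective, we find the preimage of 21. The inverse of x ↦ x^13 on (ℤ_{23})^× is x ↦ x^17, because 13·17 = 221 = 10·22 + 1 ≡ 1 (mod 22) and x^{22} = 1 for x ≠ 0 (Fermat). So ψ⁻¹(21) = 21^17 mod 23.
Repeated squaring mod 23: 21^1 ≡ 21, 21^2 ≡ 21² = 441 ≡ 4, 21^4 ≡ 4² = 16, 21^8 ≡ 16² = 256 ≡ 3, 21^16 ≡ 3² = 9. Since 17 = 16 + 1, 21^17 ≡ 9·21: 9·21 = 189 ≡ 5. So 21^17 ≡ 5 (mod 23).
Hence ψ⁻¹(21) = 5.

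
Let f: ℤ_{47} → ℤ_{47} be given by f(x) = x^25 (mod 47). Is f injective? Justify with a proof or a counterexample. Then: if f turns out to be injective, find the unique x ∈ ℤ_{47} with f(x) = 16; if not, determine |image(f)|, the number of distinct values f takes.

Since 47 is prime, the nonzero elements of ℤ_{47} form a cyclic group of order 46.
As gcd(25, 46) = 1, raising to the 25th power is a bijection on this group: if u^25 ≡ v^25 then (uv^{−1})^25 = 1, and the only element of order dividing gcd(25, 46) = 1 is 1, so u = v.
With f(0) = 0 this makes f injective on all of ℤ_{47}, hence bijective (finite equal-size domain and codomain). In particular f is injective.
Since f is injective, we find the preimage of 16. The inverse of x ↦ x^25 on (ℤ_{47})^× is x ↦ x^35, because 25·35 = 875 = 19·46 + 1 ≡ 1 (mod 46) and x^{46} = 1 for x ≠ 0 (Fermat). So f⁻¹(16) = 16^35 mod 47.
Repeated squaring mod 47: 16^1 ≡ 16, 16^2 ≡ 16² = 256 ≡ 21, 16^4 ≡ 21² = 441 ≡ 18, 16^8 ≡ 18² = 324 ≡ 42, 16^16 ≡ 42² = 1764 ≡ 25, 16^32 ≡ 25² = 625 ≡ 14. Since 35 = 32 + 2 + 1, 16^35 ≡ 14·21·16: 14·21 = 294 ≡ 12, then 12·16 = 192 ≡ 4. So 16^35 ≡ 4 (mod 47).
Hence f⁻¹(16) = 4.

4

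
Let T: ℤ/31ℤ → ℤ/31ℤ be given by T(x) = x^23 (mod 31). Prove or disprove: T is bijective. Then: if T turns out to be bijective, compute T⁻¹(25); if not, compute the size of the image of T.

5

Since 31 is prime, the nonzero elements of ℤ/31ℤ form a cyclic group of order 30.
As gcd(23, 30) = 1, raising to the 23rd power is a bijection on this group: if x_1^23 ≡ x_2^23 then (x_1x_2^{−1})^23 = 1, and the only element of order dividing gcd(23, 30) = 1 is 1, so x_1 = x_2.
With T(0) = 0 this makes T injective on all of ℤ/31ℤ, hence bijective (finite equal-size domain and codomain). In particular T is bijective.
Since T is bijective, we find the preimage of 25. The inverse of x ↦ x^23 on (ℤ/31ℤ)^× is x ↦ x^17, because 23·17 = 391 = 13·30 + 1 ≡ 1 (mod 30) and x^{30} = 1 for x ≠ 0 (Fermat). So T⁻¹(25) = 25^17 mod 31.
Repeated squaring mod 31: 25^1 ≡ 25, 25^2 ≡ 25² = 625 ≡ 5, 25^4 ≡ 5² = 25, 25^8 ≡ 25² = 625 ≡ 5, 25^16 ≡ 5² = 25. Since 17 = 16 + 1, 25^17 ≡ 25·25: 25·25 = 625 ≡ 5. So 25^17 ≡ 5 (mod 31).
Hence T⁻¹(25) = 5.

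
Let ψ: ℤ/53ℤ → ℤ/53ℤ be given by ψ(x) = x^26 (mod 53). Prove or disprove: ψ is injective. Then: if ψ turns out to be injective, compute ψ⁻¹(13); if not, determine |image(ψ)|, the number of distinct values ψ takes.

3

ψ(2): Repeated squaring mod 53: 2^1 ≡ 2, 2^2 ≡ 2² = 4, 2^4 ≡ 4² = 16, 2^8 ≡ 16² = 256 ≡ 44, 2^16 ≡ 44² = 1936 ≡ 28. Since 26 = 16 + 8 + 2, 2^26 ≡ 28·44·4: 28·44 = 1232 ≡ 13, then 13·4 = 52. So 2^26 ≡ 52 (mod 53).
ψ(3): Repeated squaring mod 53: 3^1 ≡ 3, 3^2 ≡ 3² = 9, 3^4 ≡ 9² = 81 ≡ 28, 3^8 ≡ 28² = 784 ≡ 42, 3^16 ≡ 42² = 1764 ≡ 15. Since 26 = 16 + 8 + 2, 3^26 ≡ 15·42·9: 15·42 = 630 ≡ 47, then 47·9 = 423 ≡ 52. So 3^26 ≡ 52 (mod 53).
So ψ(2) = ψ(3) = 52 while 2 ≠ 3, hence ψ is not injective.
Since ψ is not injective, we determine |image(ψ)|. Computing x^26 mod 53 for each x (by repeated squaring, reducing mod 53 at every step), the values ψ(0), ψ(1), …, ψ(52) are: 0, 1, 52, 52, 1, 52, 1, 1, 52, 1, 1, 1, 52, 1, 52, 1, 1, 1, 52, 52, 52, 52, 52, 52, 1, 1, 52, 52, 1, 1, 52, 52, 52, 52, 52, 52, 1, 1, 1, 52, 1, 52, 1, 1, 1, 52, 1, 1, 52, 1, 52, 52, 1.
The distinct values are {0, 1, 52}; there are 3 of them.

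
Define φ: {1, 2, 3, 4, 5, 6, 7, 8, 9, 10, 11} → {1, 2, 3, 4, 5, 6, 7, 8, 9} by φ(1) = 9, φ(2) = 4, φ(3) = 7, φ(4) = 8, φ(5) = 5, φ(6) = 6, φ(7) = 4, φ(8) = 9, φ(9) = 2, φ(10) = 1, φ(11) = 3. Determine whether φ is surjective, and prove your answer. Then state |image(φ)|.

Every element of the codomain has a preimage: 1 = φ(10), 2 = φ(9), 3 = φ(11), 4 = φ(2), 5 = φ(5), 6 = φ(6), 7 = φ(3), 8 = φ(4), 9 = φ(1).
So φ is surjective.
The image of φ is {1, 2, 3, 4, 5, 6, 7, 8, 9}, which has 9 elements.

9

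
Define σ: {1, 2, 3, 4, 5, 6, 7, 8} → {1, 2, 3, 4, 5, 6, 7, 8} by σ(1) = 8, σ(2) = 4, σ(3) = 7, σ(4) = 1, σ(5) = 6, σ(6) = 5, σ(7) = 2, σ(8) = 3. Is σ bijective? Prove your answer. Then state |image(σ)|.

8

The values 8, 4, 7, 1, 6, 5, 2, 3 are a permutation of {1, 2, 3, 4, 5, 6, 7, 8}: each element appears exactly once.
So σ is injective and surjective, hence bijective.
The image of σ is {1, 2, 3, 4, 5, 6, 7, 8}, which has 8 elements.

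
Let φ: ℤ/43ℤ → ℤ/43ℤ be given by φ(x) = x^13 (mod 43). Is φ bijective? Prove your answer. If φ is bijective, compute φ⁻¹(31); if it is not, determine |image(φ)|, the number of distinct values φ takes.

Since 43 is prime, the nonzero elements of ℤ/43ℤ form a cyclic group of order 42.
As gcd(13, 42) = 1, raising to the 13th power is a bijection on this group: if x_1^13 ≡ x_2^13 then (x_1x_2^{−1})^13 = 1, and the only element of order dividing gcd(13, 42) = 1 is 1, so x_1 = x_2.
With φ(0) = 0 this makes φ injective on all of ℤ/43ℤ, hence bijective (finite equal-size domain and codomain). In particular φ is bijective.
Since φ is bijective, we find the preimage of 31. The inverse of x ↦ x^13 on (ℤ/43ℤ)^× is x ↦ x^13, because 13·13 = 169 = 4·42 + 1 ≡ 1 (mod 42) and x^{42} = 1 for x ≠ 0 (Fermat). So φ⁻¹(31) = 31^13 mod 43.
Repeated squaring mod 43: 31^1 ≡ 31, 31^2 ≡ 31² = 961 ≡ 15, 31^4 ≡ 15² = 225 ≡ 10, 31^8 ≡ 10² = 100 ≡ 14. Since 13 = 8 + 4 + 1, 31^13 ≡ 14·10·31: 14·10 = 140 ≡ 11, then 11·31 = 341 ≡ 40. So 31^13 ≡ 40 (mod 43).
Hence φ⁻¹(31) = 40.

40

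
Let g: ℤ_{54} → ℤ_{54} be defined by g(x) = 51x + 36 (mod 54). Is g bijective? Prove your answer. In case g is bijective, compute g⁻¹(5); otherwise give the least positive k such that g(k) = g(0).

We have gcd(51, 54) = 3 > 1. Taking a = 0 and b = 18: g(0) = 36 and g(18) = 51·18 + 36 = 954 ≡ 36 (mod 54).
So g(0) = g(18) while 0 ≠ 18, hence g is not injective, hence not bijective.
Since g is not bijective, we find the least positive k with g(k) = g(0): this means 51k ≡ 0 (mod 54), i.e. 54 ∣ 51k. Since gcd(51, 54) = 3, dividing through by 3 this holds exactly when 18 ∣ 17k, and as gcd(17, 18) = 1, exactly when 18 ∣ k.
The smallest positive such k is 18.

18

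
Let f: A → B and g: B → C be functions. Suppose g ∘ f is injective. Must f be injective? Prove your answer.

Suppose f(s) = f(t). Applying g: (g ∘ f)(s) = (g ∘ f)(t). Since g ∘ f is injective, s = t. Hence f is injective.

injective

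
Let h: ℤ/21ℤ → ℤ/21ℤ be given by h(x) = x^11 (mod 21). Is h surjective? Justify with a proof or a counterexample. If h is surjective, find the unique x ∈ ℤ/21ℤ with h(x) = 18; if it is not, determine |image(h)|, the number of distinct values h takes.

9

Computing x^11 mod 21 for each x (by repeated squaring, reducing mod 21 at every step), the values h(0), h(1), …, h(20) are: 0, 1, 11, 12, 16, 17, 6, 7, 8, 18, 19, 2, 3, 13, 14, 15, 4, 5, 9, 10, 20.
Every element of ℤ/21ℤ appears exactly once in this list, so h is a bijection, and in particular surjective.
Since h is surjective, we read off the preimage of 18 from the same table: h(9) = 18, so h⁻¹(18) = 9.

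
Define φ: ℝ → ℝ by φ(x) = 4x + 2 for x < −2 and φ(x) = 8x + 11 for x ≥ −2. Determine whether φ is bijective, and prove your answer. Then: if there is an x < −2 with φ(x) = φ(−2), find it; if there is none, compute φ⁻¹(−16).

-9/2

Both pieces are strictly increasing (slopes 4 and 8), so each is injective on its own interval.
The left piece maps (−∞, −2) onto (−∞, −6); the right piece maps [−2, ∞) onto [−5, ∞).
The images leave a gap (−6 has no preimage), so φ is not surjective, hence not bijective.
Because the two images are disjoint, no x < −2 has φ(x) = φ(−2), so we compute φ⁻¹(−16): −16 lies in (−∞, −6), so solve 4x + 2 = −16: x = (−16 − 2)/4 = −9/2.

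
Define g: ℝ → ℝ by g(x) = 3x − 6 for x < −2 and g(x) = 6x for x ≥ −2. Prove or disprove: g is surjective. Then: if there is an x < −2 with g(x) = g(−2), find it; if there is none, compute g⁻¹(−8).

Both pieces are strictly increasing (slopes 3 and 6), so each is injective on its own interval.
The left piece maps (−∞, −2) onto (−∞, −12); the right piece maps [−2, ∞) onto [−12, ∞).
These images together cover ℝ, so g is surjective.
Because the two images are disjoint, no x < −2 has g(x) = g(−2), so we compute g⁻¹(−8): −8 lies in [−12, ∞), so solve 6x = −8: x = (−8 − 0)/6 = −4/3.

-4/3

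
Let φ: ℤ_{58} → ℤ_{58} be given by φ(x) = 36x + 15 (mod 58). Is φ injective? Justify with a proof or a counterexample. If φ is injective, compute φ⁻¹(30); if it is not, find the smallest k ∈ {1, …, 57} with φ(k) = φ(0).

We have gcd(36, 58) = 2 > 1. Taking a = 0 and b = 29: φ(0) = 15 and φ(29) = 36·29 + 15 = 1059 ≡ 15 (mod 58).
So φ(0) = φ(29) while 0 ≠ 29, hence φ is not injective.
Since φ is not injective, we find the least positive k with φ(k) = φ(0): this means 36k ≡ 0 (mod 58), i.e. 58 ∣ 36k. Since gcd(36, 58) = 2, dividing through by 2 this holds exactly when 29 ∣ 18k, and as gcd(18, 29) = 1, exactly when 29 ∣ k.
The smallest positive such k is 29.

29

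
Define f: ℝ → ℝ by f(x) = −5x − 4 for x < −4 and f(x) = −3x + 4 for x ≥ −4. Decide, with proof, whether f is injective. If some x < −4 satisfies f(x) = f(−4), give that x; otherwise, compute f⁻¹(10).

-2

Both pieces are strictly decreasing (slopes −5 and −3), so each is injective on its own interval.
The left piece maps (−∞, −4) onto (16, ∞); the right piece maps [−4, ∞) onto (−∞, 16].
These images are disjoint, so no value is attained by both pieces. So f is injective.
Because the two images are disjoint, no x < −4 has f(x) = f(−4), so we compute f⁻¹(10): 10 lies in (−∞, 16], so solve −3x + 4 = 10: x = (10 − 4)/(−3) = −2.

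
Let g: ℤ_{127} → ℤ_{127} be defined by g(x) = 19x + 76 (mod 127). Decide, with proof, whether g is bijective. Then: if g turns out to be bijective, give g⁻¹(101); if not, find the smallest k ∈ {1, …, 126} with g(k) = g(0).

8

Recall: g is injective if g(s) = g(t) implies s = t.
Suppose g(s) = g(t) in ℤ_{127}. Then 19s + 76 ≡ 19t + 76 (mod 127), hence 19(s − t) ≡ 0 (mod 127).
Since gcd(19, 127) = 1, 19 is invertible modulo 127, hence s − t ≡ 0 (mod 127), i.e. s = t.
We now compute 19⁻¹ mod 127 explicitly. Euclid's algorithm: 127 = 6·19 + 13, 19 = 1·13 + 6, 13 = 2·6 + 1; back-substituting gives 1 = 107·19 − 16·127, so 19⁻¹ ≡ 107 (mod 127).
Then y ↦ 107(y − 76) is a two-sided inverse to g, so every y ∈ ℤ_{127} has a preimage.
Thus g is bijective.
Since g is bijective, we find g⁻¹(101): we need 19x ≡ 101 − 76 ≡ 25 (mod 127). Using 19⁻¹ = 107: x ≡ 107·25 = 2675 = 21·127 + 8, so x = 8.
Check: g(8) = 19·8 + 76 = 228 = 1·127 + 101 ≡ 101 (mod 127).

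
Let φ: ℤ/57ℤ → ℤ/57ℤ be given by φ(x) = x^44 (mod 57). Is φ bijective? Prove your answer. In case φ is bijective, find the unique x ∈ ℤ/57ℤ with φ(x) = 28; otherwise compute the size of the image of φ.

φ(8): Repeated squaring mod 57: 8^1 ≡ 8, 8^2 ≡ 8² = 64 ≡ 7, 8^4 ≡ 7² = 49, 8^8 ≡ 49² = 2401 ≡ 7, 8^16 ≡ 7² = 49, 8^32 ≡ 49² = 2401 ≡ 7. Since 44 = 32 + 8 + 4, 8^44 ≡ 7·7·49: 7·7 = 49, then 49·49 = 2401 ≡ 7. So 8^44 ≡ 7 (mod 57).
φ(11): Repeated squaring mod 57: 11^1 ≡ 11, 11^2 ≡ 11² = 121 ≡ 7, 11^4 ≡ 7² = 49, 11^8 ≡ 49² = 2401 ≡ 7, 11^16 ≡ 7² = 49, 11^32 ≡ 49² = 2401 ≡ 7. Since 44 = 32 + 8 + 4, 11^44 ≡ 7·7·49: 7·7 = 49, then 49·49 = 2401 ≡ 7. So 11^44 ≡ 7 (mod 57).
So φ(8) = φ(11) = 7 while 8 ≠ 11, thus φ is not injective, hence not bijective.
Since φ is not bijective, we determine |image(φ)|. Computing x^44 mod 57 for each x (by repeated squaring, reducing mod 57 at every step), the values φ(0), φ(1), …, φ(56) are: 0, 1, 28, 6, 43, 4, 54, 49, 7, 36, 55, 7, 30, 16, 4, 24, 25, 28, 39, 19, 1, 9, 25, 43, 42, 16, 49, 45, 55, 55, 45, 49, 16, 42, 43, 25, 9, 1, 19, 39, 28, 25, 24, 4, 16, 30, 7, 55, 36, 7, 49, 54, 4, 43, 6, 28, 1.
The distinct values are {0, 1, 4, 6, 7, 9, 16, 19, 24, 25, 28, 30, 36, 39, 42, 43, 45, 49, 54, 55}; there are 20 of them.

20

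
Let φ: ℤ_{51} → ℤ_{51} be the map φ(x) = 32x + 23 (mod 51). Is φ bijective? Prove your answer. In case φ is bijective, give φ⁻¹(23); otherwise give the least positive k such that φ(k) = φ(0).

Recall: φ is injective if φ(a) = φ(b) implies a = b.
If φ(a) = φ(b), then 32a ≡ 32b (mod 51). Because gcd(32, 51) = 1, we may cancel 32 to get a ≡ b (mod 51).
We now compute 32⁻¹ mod 51 explicitly. Euclid's algorithm: 51 = 1·32 + 19, 32 = 1·19 + 13, 19 = 1·13 + 6, 13 = 2·6 + 1; back-substituting gives 1 = 8·32 − 5·51, so 32⁻¹ ≡ 8 (mod 51).
For any y ∈ ℤ_{51}, x = 8(y − 23) mod 51 satisfies φ(x) = 32·8(y − 23) + 23 ≡ y (since 32·8 ≡ 1 mod 51). So every y has a preimage.
So φ is bijective.
Since φ is bijective, we find φ⁻¹(23): we need 32x ≡ 23 − 23 ≡ 0 (mod 51). Using 32⁻¹ = 8: x ≡ 8·0 = 0, so x = 0.
Check: φ(0) = 32·0 + 23 = 23 ≡ 23 (mod 51).

0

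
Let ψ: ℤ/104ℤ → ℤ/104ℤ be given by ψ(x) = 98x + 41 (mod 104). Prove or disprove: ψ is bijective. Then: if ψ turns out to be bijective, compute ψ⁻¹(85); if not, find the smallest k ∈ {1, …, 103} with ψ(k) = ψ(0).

52

We have gcd(98, 104) = 2 > 1. Taking u = 0 and v = 52: ψ(0) = 41 and ψ(52) = 98·52 + 41 = 5137 ≡ 41 (mod 104).
So ψ(0) = ψ(52) while 0 ≠ 52, therefore ψ is not injective, hence not bijective.
Since ψ is not bijective, we find the least positive k with ψ(k) = ψ(0): this means 98k ≡ 0 (mod 104), i.e. 104 ∣ 98k. Since gcd(98, 104) = 2, dividing through by 2 this holds exactly when 52 ∣ 49k, and as gcd(49, 52) = 1, exactly when 52 ∣ k.
The smallest positive such k is 52.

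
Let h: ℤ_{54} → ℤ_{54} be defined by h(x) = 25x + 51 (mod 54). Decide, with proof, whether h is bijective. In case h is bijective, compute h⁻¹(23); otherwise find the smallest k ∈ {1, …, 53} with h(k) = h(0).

Suppose h(s) = h(t) in ℤ_{54}. Then 25s + 51 ≡ 25t + 51 (mod 54), so 25(s − t) ≡ 0 (mod 54).
Since gcd(25, 54) = 1, 25 is invertible modulo 54, therefore s − t ≡ 0 (mod 54), i.e. s = t.
We now compute 25⁻¹ mod 54 explicitly. Euclid's algorithm: 54 = 2·25 + 4, 25 = 6·4 + 1; back-substituting gives 1 = 13·25 − 6·54, so 25⁻¹ ≡ 13 (mod 54).
Then y ↦ 13(y − 51) is a two-sided inverse to h, so every y ∈ ℤ_{54} has a preimage.
Hence h is bijective.
Since h is bijective, we compute h⁻¹(23): solve 25x + 51 ≡ 23 (mod 54), i.e. 25x ≡ 26 (mod 54).
Multiplying by 25⁻¹ = 13 gives x ≡ 13·26 = 338 = 6·54 + 14 ≡ 14 (mod 54).
Check: h(14) = 25·14 + 51 = 401 = 7·54 + 23 ≡ 23 (mod 54).

14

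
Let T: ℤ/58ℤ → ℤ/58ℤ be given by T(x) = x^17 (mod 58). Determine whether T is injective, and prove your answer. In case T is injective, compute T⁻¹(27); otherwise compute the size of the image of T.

Computing x^17 mod 58 for each x (by repeated squaring, reducing mod 58 at every step), the values T(0), T(1), …, T(57) are: 0, 1, 50, 31, 6, 9, 42, 53, 10, 33, 44, 3, 12, 51, 40, 47, 36, 17, 26, 43, 54, 19, 34, 45, 20, 23, 56, 37, 28, 29, 30, 21, 2, 35, 38, 13, 24, 39, 4, 15, 32, 41, 22, 11, 18, 7, 46, 55, 14, 25, 48, 5, 16, 49, 52, 27, 8, 57.
Every element of ℤ/58ℤ appears exactly once in this list, so T is a bijection, and in particular injective.
Since T is injective, we read off the preimage of 27 from the same table: T(55) = 27, so T⁻¹(27) = 55.

55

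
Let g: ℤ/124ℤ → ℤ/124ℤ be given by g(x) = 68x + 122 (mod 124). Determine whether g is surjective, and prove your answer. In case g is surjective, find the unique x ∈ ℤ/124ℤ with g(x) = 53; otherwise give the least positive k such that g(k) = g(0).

Since gcd(68, 124) = 4, we have 68x ≡ 0 (mod 4) for all x, so g(x) ≡ 2 (mod 4).
But 0 ≢ 2 (mod 4), so 0 ∈ ℤ/124ℤ has no preimage. Therefore g is not surjective.
Since g is not surjective, we find the least positive k with g(k) = g(0): this means 68k ≡ 0 (mod 124), i.e. 124 ∣ 68k. Since gcd(68, 124) = 4, dividing through by 4 this holds exactly when 31 ∣ 17k, and as gcd(17, 31) = 1, exactly when 31 ∣ k.
The smallest positive such k is 31.

31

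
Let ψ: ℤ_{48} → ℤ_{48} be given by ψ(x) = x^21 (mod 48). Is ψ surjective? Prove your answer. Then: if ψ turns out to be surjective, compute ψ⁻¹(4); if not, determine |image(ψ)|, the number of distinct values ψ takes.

27

ψ(0) = 0^21 = 0.
ψ(6): Repeated squaring mod 48: 6^1 ≡ 6, 6^2 ≡ 6² = 36, 6^4 ≡ 36² = 1296 ≡ 0, 6^8 ≡ 0² = 0, 6^16 ≡ 0² = 0. Since 21 = 16 + 4 + 1, 6^21 ≡ 0·0·6: 0·0 = 0, then 0·6 = 0. So 6^21 ≡ 0 (mod 48).
So ψ(0) = ψ(6) = 0 while 0 ≠ 6, thus ψ is not injective.
A non-injective map from the 48-element set ℤ_{48} to itself takes at most 47 distinct values, so it cannot be surjective. Hence ψ is not surjective.
Since ψ is not surjective, we determine |image(ψ)|. Computing x^21 mod 48 for each x (by repeated squaring, reducing mod 48 at every step), the values ψ(0), ψ(1), …, ψ(47) are: 0, 1, 32, 3, 16, 5, 0, 7, 32, 9, 16, 11, 0, 13, 32, 15, 16, 17, 0, 19, 32, 21, 16, 23, 0, 25, 32, 27, 16, 29, 0, 31, 32, 33, 16, 35, 0, 37, 32, 39, 16, 41, 0, 43, 32, 45, 16, 47.
The distinct values are {0, 1, 3, 5, 7, 9, 11, 13, 15, 16, 17, 19, 21, 23, 25, 27, 29, 31, 32, 33, 35, 37, 39, 41, 43, 45, 47}; there are 27 of them.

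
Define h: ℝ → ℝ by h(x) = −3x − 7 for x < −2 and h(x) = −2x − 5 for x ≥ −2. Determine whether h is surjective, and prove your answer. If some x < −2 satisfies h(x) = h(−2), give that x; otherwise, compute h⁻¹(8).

Both pieces are strictly decreasing (slopes −3 and −2), so each is injective on its own interval.
The left piece maps (−∞, −2) onto (−1, ∞); the right piece maps [−2, ∞) onto (−∞, −1].
These images together cover ℝ, so h is surjective.
Because the two images are disjoint, no x < −2 has h(x) = h(−2), so we compute h⁻¹(8): 8 lies in (−1, ∞), so solve −3x − 7 = 8: x = (8 + 7)/(−3) = −5.

-5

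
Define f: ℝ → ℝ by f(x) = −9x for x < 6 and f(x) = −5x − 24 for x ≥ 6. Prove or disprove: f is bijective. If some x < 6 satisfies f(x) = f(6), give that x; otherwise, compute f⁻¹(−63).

39/5

Both pieces are strictly decreasing (slopes −9 and −5), so each is injective on its own interval.
The left piece maps (−∞, 6) onto (−54, ∞); the right piece maps [6, ∞) onto (−∞, −54].
Since −54 = −54, the images partition ℝ: f is injective and surjective, hence bijective.
Because the two images are disjoint, no x < 6 has f(x) = f(6), so we compute f⁻¹(−63): −63 lies in (−∞, −54], so solve −5x − 24 = −63: x = (−63 + 24)/(−5) = 39/5.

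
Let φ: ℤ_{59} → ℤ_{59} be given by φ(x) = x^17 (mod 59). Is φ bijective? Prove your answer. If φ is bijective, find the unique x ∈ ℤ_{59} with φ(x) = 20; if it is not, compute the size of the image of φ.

19

Since 59 is prime, the nonzero elements of ℤ_{59} form a cyclic group of order 58.
As gcd(17, 58) = 1, raising to the 17th power is a bijection on this group: if s^17 ≡ t^17 then (st^{−1})^17 = 1, and the only element of order dividing gcd(17, 58) = 1 is 1, so s = t.
With φ(0) = 0 this makes φ injective on all of ℤ_{59}, hence bijective (finite equal-size domain and codomain). In particular φ is bijective.
Since φ is bijective, we find the preimage of 20. The inverse of x ↦ x^17 on (ℤ_{59})^× is x ↦ x^41, because 17·41 = 697 = 12·58 + 1 ≡ 1 (mod 58) and x^{58} = 1 for x ≠ 0 (Fermat). So φ⁻¹(20) = 20^41 mod 59.
Repeated squaring mod 59: 20^1 ≡ 20, 20^2 ≡ 20² = 400 ≡ 46, 20^4 ≡ 46² = 2116 ≡ 51, 20^8 ≡ 51² = 2601 ≡ 5, 20^16 ≡ 5² = 25, 20^32 ≡ 25² = 625 ≡ 35. Since 41 = 32 + 8 + 1, 20^41 ≡ 35·5·20: 35·5 = 175 ≡ 57, then 57·20 = 1140 ≡ 19. So 20^41 ≡ 19 (mod 59).
Hence φ⁻¹(20) = 19.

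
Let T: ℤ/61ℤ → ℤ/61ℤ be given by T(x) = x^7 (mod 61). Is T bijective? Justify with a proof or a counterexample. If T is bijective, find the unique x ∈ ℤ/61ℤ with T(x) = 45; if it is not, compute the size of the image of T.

5

Since 61 is prime, the nonzero elements of ℤ/61ℤ form a cyclic group of order 60.
As gcd(7, 60) = 1, raising to the 7th power is a bijection on this group: if s^7 ≡ t^7 then (st^{−1})^7 = 1, and the only element of order dividing gcd(7, 60) = 1 is 1, so s = t.
With T(0) = 0 this makes T injective on all of ℤ/61ℤ, hence bijective (finite equal-size domain and codomain). In particular T is bijective.
Since T is bijective, we find the preimage of 45. The inverse of x ↦ x^7 on (ℤ/61ℤ)^× is x ↦ x^43, because 7·43 = 301 = 5·60 + 1 ≡ 1 (mod 60) and x^{60} = 1 for x ≠ 0 (Fermat). So T⁻¹(45) = 45^43 mod 61.
Repeated squaring mod 61: 45^1 ≡ 45, 45^2 ≡ 45² = 2025 ≡ 12, 45^4 ≡ 12² = 144 ≡ 22, 45^8 ≡ 22² = 484 ≡ 57, 45^16 ≡ 57² = 3249 ≡ 16, 45^32 ≡ 16² = 256 ≡ 12. Since 43 = 32 + 8 + 2 + 1, 45^43 ≡ 12·57·12·45: 12·57 = 684 ≡ 13, then 13·12 = 156 ≡ 34, then 34·45 = 1530 ≡ 5. So 45^43 ≡ 5 (mod 61).
Hence T⁻¹(45) = 5.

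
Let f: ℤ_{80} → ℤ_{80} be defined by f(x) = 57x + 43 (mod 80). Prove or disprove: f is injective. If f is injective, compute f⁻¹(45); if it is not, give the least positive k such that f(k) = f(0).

If f(u) = f(v), then 57u ≡ 57v (mod 80). Because gcd(57, 80) = 1, we may cancel 57 to get u ≡ v (mod 80).
Hence f is injective.
We now compute 57⁻¹ mod 80 explicitly. Euclid's algorithm: 80 = 1·57 + 23, 57 = 2·23 + 11, 23 = 2·11 + 1; back-substituting gives 1 = 73·57 − 52·80, so 57⁻¹ ≡ 73 (mod 80).
Since f is injective, we compute f⁻¹(45): solve 57x + 43 ≡ 45 (mod 80), i.e. 57x ≡ 2 (mod 80).
Multiplying by 57⁻¹ = 73 gives x ≡ 73·2 = 146 = 1·80 + 66 ≡ 66 (mod 80).
Check: f(66) = 57·66 + 43 = 3805 = 47·80 + 45 ≡ 45 (mod 80).

66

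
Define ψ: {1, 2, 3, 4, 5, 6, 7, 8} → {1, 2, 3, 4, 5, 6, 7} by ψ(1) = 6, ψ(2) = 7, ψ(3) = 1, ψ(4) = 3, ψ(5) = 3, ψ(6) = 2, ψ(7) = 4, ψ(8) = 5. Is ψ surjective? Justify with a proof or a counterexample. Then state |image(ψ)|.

Every element of the codomain has a preimage: 1 = ψ(3), 2 = ψ(6), 3 = ψ(4), 4 = ψ(7), 5 = ψ(8), 6 = ψ(1), 7 = ψ(2).
So ψ is surjective.
The image of ψ is {1, 2, 3, 4, 5, 6, 7}, which has 7 elements.

7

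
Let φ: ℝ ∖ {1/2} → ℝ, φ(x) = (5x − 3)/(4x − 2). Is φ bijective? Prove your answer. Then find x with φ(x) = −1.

If φ(x) = 5/4, cross-multiplying gives 4(5x − 3) = 5(4x − 2), which simplifies to −12 = −10 — false.  So 5/4 has no preimage and φ is not surjective.
So φ is not bijective.
Solving φ(x) = −1: cross-multiplying gives 5x − 3 = −1(4x − 2), which rearranges to 9x = 5, so x = 5/9.

5/9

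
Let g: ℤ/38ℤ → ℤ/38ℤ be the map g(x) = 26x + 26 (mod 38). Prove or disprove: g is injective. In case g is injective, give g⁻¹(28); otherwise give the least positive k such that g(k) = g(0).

We have gcd(26, 38) = 2 > 1. Taking a = 0 and b = 19: g(0) = 26 and g(19) = 26·19 + 26 = 520 ≡ 26 (mod 38).
So g(0) = g(19) while 0 ≠ 19, therefore g is not injective.
Since g is not injective, we find the least positive k with g(k) = g(0): this means 26k ≡ 0 (mod 38), i.e. 38 ∣ 26k. Since gcd(26, 38) = 2, dividing through by 2 this holds exactly when 19 ∣ 13k, and as gcd(13, 19) = 1, exactly when 19 ∣ k.
The smallest positive such k is 19.

19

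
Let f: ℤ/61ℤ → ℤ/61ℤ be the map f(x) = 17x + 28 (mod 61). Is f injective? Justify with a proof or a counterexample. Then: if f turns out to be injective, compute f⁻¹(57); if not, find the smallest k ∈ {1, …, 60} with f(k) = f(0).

If f(a) = f(b), then 17a ≡ 17b (mod 61). Because gcd(17, 61) = 1, we may cancel 17 to get a ≡ b (mod 61).
Hence f is injective.
We now compute 17⁻¹ mod 61 explicitly. Euclid's algorithm: 61 = 3·17 + 10, 17 = 1·10 + 7, 10 = 1·7 + 3, 7 = 2·3 + 1; back-substituting gives 1 = 18·17 − 5·61, so 17⁻¹ ≡ 18 (mod 61).
Since f is injective, we find f⁻¹(57): we need 17x ≡ 57 − 28 ≡ 29 (mod 61). Using 17⁻¹ = 18: x ≡ 18·29 = 522 = 8·61 + 34, so x = 34.
Check: f(34) = 17·34 + 28 = 606 = 9·61 + 57 ≡ 57 (mod 61).

34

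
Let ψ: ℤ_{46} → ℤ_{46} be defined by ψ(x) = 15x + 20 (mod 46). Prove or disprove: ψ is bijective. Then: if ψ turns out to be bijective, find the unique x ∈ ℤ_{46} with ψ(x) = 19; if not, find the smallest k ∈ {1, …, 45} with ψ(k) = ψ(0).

Suppose ψ(a) = ψ(b) in ℤ_{46}. Then 15a + 20 ≡ 15b + 20 (mod 46), thus 15(a − b) ≡ 0 (mod 46).
Since gcd(15, 46) = 1, 15 is invertible modulo 46, thus a − b ≡ 0 (mod 46), i.e. a = b.
We now compute 15⁻¹ mod 46 explicitly. Euclid's algorithm: 46 = 3·15 + 1; back-substituting gives 1 = 43·15 − 14·46, so 15⁻¹ ≡ 43 (mod 46).
For any y ∈ ℤ_{46}, x = 43(y − 20) mod 46 satisfies ψ(x) = 15·43(y − 20) + 20 ≡ y (since 15·43 ≡ 1 mod 46). So every y has a preimage.
So ψ is bijective.
Since ψ is bijective, we find ψ⁻¹(19): we need 15x ≡ 19 − 20 ≡ 45 (mod 46). Using 15⁻¹ = 43: x ≡ 43·45 = 1935 = 42·46 + 3, so x = 3.
Check: ψ(3) = 15·3 + 20 = 65 = 1·46 + 19 ≡ 19 (mod 46).

3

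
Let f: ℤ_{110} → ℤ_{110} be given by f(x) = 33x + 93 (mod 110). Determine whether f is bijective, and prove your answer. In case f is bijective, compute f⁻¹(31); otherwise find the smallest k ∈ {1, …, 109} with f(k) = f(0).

10

We have gcd(33, 110) = 11 > 1. Taking s = 0 and t = 10: f(0) = 93 and f(10) = 33·10 + 93 = 423 ≡ 93 (mod 110).
So f(0) = f(10) while 0 ≠ 10, hence f is not injective, hence not bijective.
Since f is not bijective, we find the least positive k with f(k) = f(0): this means 33k ≡ 0 (mod 110), i.e. 110 ∣ 33k. Since gcd(33, 110) = 11, dividing through by 11 this holds exactly when 10 ∣ 3k, and as gcd(3, 10) = 1, exactly when 10 ∣ k.
The smallest positive such k is 10.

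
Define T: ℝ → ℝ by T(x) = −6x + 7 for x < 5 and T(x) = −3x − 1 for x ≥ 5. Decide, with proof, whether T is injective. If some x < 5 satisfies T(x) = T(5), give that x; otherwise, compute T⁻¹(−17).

Both pieces are strictly decreasing (slopes −6 and −3), so each is injective on its own interval.
The left piece maps (−∞, 5) onto (−23, ∞); the right piece maps [5, ∞) onto (−∞, −16].
These images overlap. In particular T(5) = −16 (right piece), and solving −6x + 7 = −16 on the left piece gives x = 23/6 < 5.
So T(23/6) = T(5) with 23/6 ≠ 5, and T is not injective. This x = 23/6 is the requested value below 5.

23/6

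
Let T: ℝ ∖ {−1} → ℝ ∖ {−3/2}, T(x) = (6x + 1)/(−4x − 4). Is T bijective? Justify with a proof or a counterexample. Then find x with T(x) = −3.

-11/6

Suppose T(s) = T(t). Cross-multiplying: (6s + 1)(−4t − 4) = (6t + 1)(−4s − 4).
Expanding both sides and cancelling the symmetric terms leaves −20·(s − t) = 0. Since −20 ≠ 0, s = t. Hence T is injective.
For any y ≠ −3/2, solving y(−4x − 4) = 6x + 1 for x gives a well-defined x ≠ −1. So T is surjective.
Thus T is bijective.
Solving T(x) = −3: cross-multiplying gives 6x + 1 = −3(−4x − 4), which rearranges to −6x = 11, so x = −11/6.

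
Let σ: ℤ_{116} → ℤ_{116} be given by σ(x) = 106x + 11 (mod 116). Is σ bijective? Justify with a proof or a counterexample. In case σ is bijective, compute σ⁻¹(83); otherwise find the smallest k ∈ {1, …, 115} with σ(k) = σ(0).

58

Recall that injectivity means: for all s, t in the domain, σ(s) = σ(t) implies s = t.
We have gcd(106, 116) = 2 > 1. Taking s = 0 and t = 58: σ(0) = 11 and σ(58) = 106·58 + 11 = 6159 ≡ 11 (mod 116).
So σ(0) = σ(58) while 0 ≠ 58, so σ is not injective, hence not bijective.
Since σ is not bijective, we find the least positive k with σ(k) = σ(0): this means 106k ≡ 0 (mod 116), i.e. 116 ∣ 106k. Since gcd(106, 116) = 2, dividing through by 2 this holds exactly when 58 ∣ 53k, and as gcd(53, 58) = 1, exactly when 58 ∣ k.
The smallest positive such k is 58.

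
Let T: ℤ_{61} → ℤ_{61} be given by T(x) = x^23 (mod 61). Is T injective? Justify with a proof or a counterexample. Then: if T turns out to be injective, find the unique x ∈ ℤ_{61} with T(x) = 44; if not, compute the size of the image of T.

54

Since 61 is prime, the nonzero elements of ℤ_{61} form a cyclic group of order 60.
As gcd(23, 60) = 1, raising to the 23rd power is a bijection on this group: if s^23 ≡ t^23 then (st^{−1})^23 = 1, and the only element of order dividing gcd(23, 60) = 1 is 1, so s = t.
With T(0) = 0 this makes T injective on all of ℤ_{61}, hence bijective (finite equal-size domain and codomain). In particular T is injective.
Since T is injective, we find the preimage of 44. The inverse of x ↦ x^23 on (ℤ_{61})^× is x ↦ x^47, because 23·47 = 1081 = 18·60 + 1 ≡ 1 (mod 60) and x^{60} = 1 for x ≠ 0 (Fermat). So T⁻¹(44) = 44^47 mod 61.
Repeated squaring mod 61: 44^1 ≡ 44, 44^2 ≡ 44² = 1936 ≡ 45, 44^4 ≡ 45² = 2025 ≡ 12, 44^8 ≡ 12² = 144 ≡ 22, 44^16 ≡ 22² = 484 ≡ 57, 44^32 ≡ 57² = 3249 ≡ 16. Since 47 = 32 + 8 + 4 + 2 + 1, 44^47 ≡ 16·22·12·45·44: 16·22 = 352 ≡ 47, then 47·12 = 564 ≡ 15, then 15·45 = 675 ≡ 4, then 4·44 = 176 ≡ 54. So 44^47 ≡ 54 (mod 61).
Hence T⁻¹(44) = 54.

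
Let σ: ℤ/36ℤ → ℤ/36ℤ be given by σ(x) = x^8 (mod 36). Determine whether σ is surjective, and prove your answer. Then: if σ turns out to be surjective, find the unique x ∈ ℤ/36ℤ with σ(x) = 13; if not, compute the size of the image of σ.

σ(0) = 0^8 = 0.
σ(6): Repeated squaring mod 36: 6^1 ≡ 6, 6^2 ≡ 6² = 36 ≡ 0, 6^4 ≡ 0² = 0, 6^8 ≡ 0² = 0. So 6^8 ≡ 0 (mod 36).
So σ(0) = σ(6) = 0 while 0 ≠ 6, thus σ is not injective.
A non-injective map from the 36-element set ℤ/36ℤ to itself takes at most 35 distinct values, so it cannot be surjective. So σ is not surjective.
Since σ is not surjective, we determine |image(σ)|. Computing x^8 mod 36 for each x (by repeated squaring, reducing mod 36 at every step), the values σ(0), σ(1), …, σ(35) are: 0, 1, 4, 9, 16, 25, 0, 13, 28, 9, 28, 13, 0, 25, 16, 9, 4, 1, 0, 1, 4, 9, 16, 25, 0, 13, 28, 9, 28, 13, 0, 25, 16, 9, 4, 1.
The distinct values are {0, 1, 4, 9, 13, 16, 25, 28}; there are 8 of them.

8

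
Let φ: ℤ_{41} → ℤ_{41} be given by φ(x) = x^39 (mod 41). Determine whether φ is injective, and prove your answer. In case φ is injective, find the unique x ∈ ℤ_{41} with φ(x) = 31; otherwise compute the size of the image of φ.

4

Since 41 is prime, the nonzero elements of ℤ_{41} form a cyclic group of order 40.
As gcd(39, 40) = 1, raising to the 39th power is a bijection on this group: if x_1^39 ≡ x_2^39 then (x_1x_2^{−1})^39 = 1, and the only element of order dividing gcd(39, 40) = 1 is 1, so x_1 = x_2.
With φ(0) = 0 this makes φ injective on all of ℤ_{41}, hence bijective (finite equal-size domain and codomain). In particular φ is injective.
Since φ is injective, we find the preimage of 31. The inverse of x ↦ x^39 on (ℤ_{41})^× is x ↦ x^39, because 39·39 = 1521 = 38·40 + 1 ≡ 1 (mod 40) and x^{40} = 1 for x ≠ 0 (Fermat). So φ⁻¹(31) = 31^39 mod 41.
Repeated squaring mod 41: 31^1 ≡ 31, 31^2 ≡ 31² = 961 ≡ 18, 31^4 ≡ 18² = 324 ≡ 37, 31^8 ≡ 37² = 1369 ≡ 16, 31^16 ≡ 16² = 256 ≡ 10, 31^32 ≡ 10² = 100 ≡ 18. Since 39 = 32 + 4 + 2 + 1, 31^39 ≡ 18·37·18·31: 18·37 = 666 ≡ 10, then 10·18 = 180 ≡ 16, then 16·31 = 496 ≡ 4. So 31^39 ≡ 4 (mod 41).
Hence φ⁻¹(31) = 4.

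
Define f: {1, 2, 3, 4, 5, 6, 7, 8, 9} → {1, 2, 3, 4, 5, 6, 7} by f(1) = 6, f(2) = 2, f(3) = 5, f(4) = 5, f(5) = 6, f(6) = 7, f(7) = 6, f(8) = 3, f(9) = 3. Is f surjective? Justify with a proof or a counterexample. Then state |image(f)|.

No element maps to 1, so f is not surjective.
The image of f is {2, 3, 5, 6, 7}, which has 5 elements.

5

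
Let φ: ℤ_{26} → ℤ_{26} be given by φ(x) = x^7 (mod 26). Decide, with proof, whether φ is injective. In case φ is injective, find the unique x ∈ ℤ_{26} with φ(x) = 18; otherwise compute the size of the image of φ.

Computing x^7 mod 26 for each x (by repeated squaring, reducing mod 26 at every step), the values φ(0), φ(1), …, φ(25) are: 0, 1, 24, 3, 4, 21, 20, 19, 18, 9, 10, 15, 12, 13, 14, 11, 16, 17, 8, 7, 6, 5, 22, 23, 2, 25.
Every element of ℤ_{26} appears exactly once in this list, so φ is a bijection, and in particular injective.
Since φ is injective, we read off the preimage of 18 from the same table: φ(8) = 18, so φ⁻¹(18) = 8.

8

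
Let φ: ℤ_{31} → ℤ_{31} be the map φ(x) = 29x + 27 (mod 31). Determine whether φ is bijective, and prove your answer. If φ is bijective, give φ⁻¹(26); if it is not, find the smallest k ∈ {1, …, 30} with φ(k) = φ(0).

16

If φ(s) = φ(t), then 29s ≡ 29t (mod 31). Because gcd(29, 31) = 1, we may cancel 29 to get s ≡ t (mod 31).
We now compute 29⁻¹ mod 31 explicitly. Euclid's algorithm: 31 = 1·29 + 2, 29 = 14·2 + 1; back-substituting gives 1 = 15·29 − 14·31, so 29⁻¹ ≡ 15 (mod 31).
Then y ↦ 15(y − 27) is a two-sided inverse to φ, so every y ∈ ℤ_{31} has a preimage.
Hence φ is bijective.
Since φ is bijective, we find φ⁻¹(26): we need 29x ≡ 26 − 27 ≡ 30 (mod 31). Using 29⁻¹ = 15: x ≡ 15·30 = 450 = 14·31 + 16, so x = 16.
Check: φ(16) = 29·16 + 27 = 491 = 15·31 + 26 ≡ 26 (mod 31).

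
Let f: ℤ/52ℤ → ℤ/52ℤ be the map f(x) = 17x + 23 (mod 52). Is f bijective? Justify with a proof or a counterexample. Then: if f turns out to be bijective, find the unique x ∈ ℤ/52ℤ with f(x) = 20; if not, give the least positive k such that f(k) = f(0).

If f(a) = f(b), then 17a ≡ 17b (mod 52). Because gcd(17, 52) = 1, we may cancel 17 to get a ≡ b (mod 52).
We now compute 17⁻¹ mod 52 explicitly. Euclid's algorithm: 52 = 3·17 + 1; back-substituting gives 1 = 49·17 − 16·52, so 17⁻¹ ≡ 49 (mod 52).
Then y ↦ 49(y − 23) is a two-sided inverse to f, so every y ∈ ℤ/52ℤ has a preimage.
Therefore f is bijective.
Since f is bijective, we compute f⁻¹(20): solve 17x + 23 ≡ 20 (mod 52), i.e. 17x ≡ 49 (mod 52).
Multiplying by 17⁻¹ = 49 gives x ≡ 49·49 = 2401 = 46·52 + 9 ≡ 9 (mod 52).
Check: f(9) = 17·9 + 23 = 176 = 3·52 + 20 ≡ 20 (mod 52).

9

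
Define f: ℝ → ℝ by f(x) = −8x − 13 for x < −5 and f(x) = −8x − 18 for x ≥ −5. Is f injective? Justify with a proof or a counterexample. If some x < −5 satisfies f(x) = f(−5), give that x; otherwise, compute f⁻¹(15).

-33/8

Both pieces are strictly decreasing (slopes −8 and −8), so each is injective on its own interval.
The left piece maps (−∞, −5) onto (27, ∞); the right piece maps [−5, ∞) onto (−∞, 22].
These images are disjoint, so no value is attained by both pieces. Hence f is injective.
Because the two images are disjoint, no x < −5 has f(x) = f(−5), so we compute f⁻¹(15): 15 lies in (−∞, 22], so solve −8x − 18 = 15: x = (15 + 18)/(−8) = −33/8.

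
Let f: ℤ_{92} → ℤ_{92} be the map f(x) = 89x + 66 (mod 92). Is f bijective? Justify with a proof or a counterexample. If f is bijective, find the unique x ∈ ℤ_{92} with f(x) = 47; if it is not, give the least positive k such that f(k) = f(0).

37

Suppose f(s) = f(t) in ℤ_{92}. Then 89s + 66 ≡ 89t + 66 (mod 92), so 89(s − t) ≡ 0 (mod 92).
Since gcd(89, 92) = 1, 89 is invertible modulo 92, so s − t ≡ 0 (mod 92), i.e. s = t.
We now compute 89⁻¹ mod 92 explicitly. Euclid's algorithm: 92 = 1·89 + 3, 89 = 29·3 + 2, 3 = 1·2 + 1; back-substituting gives 1 = 61·89 − 59·92, so 89⁻¹ ≡ 61 (mod 92).
Then y ↦ 61(y − 66) is a two-sided inverse to f, so every y ∈ ℤ_{92} has a preimage.
Therefore f is bijective.
Since f is bijective, we find f⁻¹(47): we need 89x ≡ 47 − 66 ≡ 73 (mod 92). Using 89⁻¹ = 61: x ≡ 61·73 = 4453 = 48·92 + 37, so x = 37.
Check: f(37) = 89·37 + 66 = 3359 = 36·92 + 47 ≡ 47 (mod 92).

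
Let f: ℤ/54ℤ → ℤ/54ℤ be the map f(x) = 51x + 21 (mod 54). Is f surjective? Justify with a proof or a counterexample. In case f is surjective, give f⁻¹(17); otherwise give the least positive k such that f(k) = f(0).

18

Since gcd(51, 54) = 3, we have 51x ≡ 0 (mod 3) for all x, so f(x) ≡ 0 (mod 3).
But 1 ≢ 0 (mod 3), so 1 ∈ ℤ/54ℤ has no preimage. Hence f is not surjective.
Since f is not surjective, we find the least positive k with f(k) = f(0): this means 51k ≡ 0 (mod 54), i.e. 54 ∣ 51k. Since gcd(51, 54) = 3, dividing through by 3 this holds exactly when 18 ∣ 17k, and as gcd(17, 18) = 1, exactly when 18 ∣ k.
The smallest positive such k is 18.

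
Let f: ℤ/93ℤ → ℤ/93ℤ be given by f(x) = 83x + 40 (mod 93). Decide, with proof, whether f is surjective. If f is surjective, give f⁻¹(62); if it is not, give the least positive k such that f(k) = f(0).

35

Since gcd(83, 93) = 1, 83 is invertible modulo 93. Euclid's algorithm: 93 = 1·83 + 10, 83 = 8·10 + 3, 10 = 3·3 + 1; back-substituting gives 1 = 65·83 − 58·93, so 83⁻¹ ≡ 65 (mod 93).
For any y ∈ ℤ/93ℤ, x = 65(y − 40) mod 93 satisfies f(x) = 83·65(y − 40) + 40 ≡ y (since 83·65 ≡ 1 mod 93). So every y has a preimage.
Therefore f is surjective.
Since f is surjective, we compute f⁻¹(62): solve 83x + 40 ≡ 62 (mod 93), i.e. 83x ≡ 22 (mod 93).
Multiplying by 83⁻¹ = 65 gives x ≡ 65·22 = 1430 = 15·93 + 35 ≡ 35 (mod 93).
Check: f(35) = 83·35 + 40 = 2945 = 31·93 + 62 ≡ 62 (mod 93).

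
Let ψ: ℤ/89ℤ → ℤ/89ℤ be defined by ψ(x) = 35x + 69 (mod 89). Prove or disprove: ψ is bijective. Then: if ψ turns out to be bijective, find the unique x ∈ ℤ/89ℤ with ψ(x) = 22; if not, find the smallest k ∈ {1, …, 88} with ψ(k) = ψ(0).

19

If ψ(x_1) = ψ(x_2), then 35x_1 ≡ 35x_2 (mod 89). Because gcd(35, 89) = 1, we may cancel 35 to get x_1 ≡ x_2 (mod 89).
We now compute 35⁻¹ mod 89 explicitly. Euclid's algorithm: 89 = 2·35 + 19, 35 = 1·19 + 16, 19 = 1·16 + 3, 16 = 5·3 + 1; back-substituting gives 1 = 28·35 − 11·89, so 35⁻¹ ≡ 28 (mod 89).
For any y ∈ ℤ/89ℤ, x = 28(y − 69) mod 89 satisfies ψ(x) = 35·28(y − 69) + 69 ≡ y (since 35·28 ≡ 1 mod 89). So every y has a preimage.
Therefore ψ is bijective.
Since ψ is bijective, we find ψ⁻¹(22): we need 35x ≡ 22 − 69 ≡ 42 (mod 89). Using 35⁻¹ = 28: x ≡ 28·42 = 1176 = 13·89 + 19, so x = 19.
Check: ψ(19) = 35·19 + 69 = 734 = 8·89 + 22 ≡ 22 (mod 89).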